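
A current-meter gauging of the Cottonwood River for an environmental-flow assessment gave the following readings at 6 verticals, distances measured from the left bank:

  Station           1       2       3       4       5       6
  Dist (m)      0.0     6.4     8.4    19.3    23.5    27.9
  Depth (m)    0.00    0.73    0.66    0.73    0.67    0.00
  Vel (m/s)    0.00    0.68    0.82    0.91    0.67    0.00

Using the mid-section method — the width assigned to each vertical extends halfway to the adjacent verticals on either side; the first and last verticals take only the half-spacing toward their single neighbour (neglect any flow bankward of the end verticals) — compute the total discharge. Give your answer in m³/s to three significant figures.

12.5 m³/s

w_2 = (8.4 − 0.0)/2 = 4.2 m; q_2 = 0.68 × 0.73 × 4.2 = 2.085 m³/s
w_3 = (19.3 − 6.4)/2 = 6.45 m; q_3 = 0.82 × 0.66 × 6.45 = 3.491 m³/s
w_4 = (23.5 − 8.4)/2 = 7.55 m; q_4 = 0.91 × 0.73 × 7.55 = 5.015 m³/s
w_5 = (27.9 − 19.3)/2 = 4.3 m; q_5 = 0.67 × 0.67 × 4.3 = 1.930 m³/s
Stations 1, 6 contribute zero (depth or velocity is 0).
Q = Σ qᵢ = 12.52 m³/s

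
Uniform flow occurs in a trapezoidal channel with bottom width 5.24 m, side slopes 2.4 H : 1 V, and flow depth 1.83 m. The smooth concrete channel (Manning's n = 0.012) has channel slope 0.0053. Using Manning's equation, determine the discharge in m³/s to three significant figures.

A = (b + z·y)·y = (5.24 + 2.4×1.83)×1.83 = 17.63 m²
P = b + 2y√(1+z²) = 5.24 + 2×1.83×√(1+2.4²) = 14.76 m
R = A/P = 17.63/14.76 = 1.195 m
Q = (1/n)·A·R^(2/3)·S^(1/2) = (1/0.012) × 17.63 × 1.195^(2/3) × 0.0053^(1/2) = 120.4 m³/s

120 m³/s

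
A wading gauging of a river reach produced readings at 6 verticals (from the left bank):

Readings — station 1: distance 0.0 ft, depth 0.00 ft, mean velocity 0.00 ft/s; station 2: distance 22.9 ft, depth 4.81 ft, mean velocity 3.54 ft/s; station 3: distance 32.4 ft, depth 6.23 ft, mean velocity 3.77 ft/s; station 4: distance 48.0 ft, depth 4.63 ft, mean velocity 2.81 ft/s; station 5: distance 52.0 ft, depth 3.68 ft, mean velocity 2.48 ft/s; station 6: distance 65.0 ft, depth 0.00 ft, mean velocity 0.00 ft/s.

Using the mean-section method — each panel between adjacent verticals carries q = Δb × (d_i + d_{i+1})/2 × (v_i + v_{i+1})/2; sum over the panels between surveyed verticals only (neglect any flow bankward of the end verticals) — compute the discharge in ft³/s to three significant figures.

Panel 1-2: Δb = 22.9 ft, d̄ = (0.00+4.81)/2 = 2.405, v̄ = (0.00+3.54)/2 = 1.77 → q = 22.9×2.405×1.77 = 97.48 ft³/s
Panel 2-3: Δb = 9.5 ft, d̄ = (4.81+6.23)/2 = 5.52, v̄ = (3.54+3.77)/2 = 3.655 → q = 9.5×5.52×3.655 = 191.7 ft³/s
Panel 3-4: Δb = 15.6 ft, d̄ = (6.23+4.63)/2 = 5.43, v̄ = (3.77+2.81)/2 = 3.29 → q = 15.6×5.43×3.29 = 278.7 ft³/s
Panel 4-5: Δb = 4 ft, d̄ = (4.63+3.68)/2 = 4.155, v̄ = (2.81+2.48)/2 = 2.645 → q = 4×4.155×2.645 = 43.96 ft³/s
Panel 5-6: Δb = 13 ft, d̄ = (3.68+0.00)/2 = 1.84, v̄ = (2.48+0.00)/2 = 1.24 → q = 13×1.84×1.24 = 29.66 ft³/s
Q = Σ q = 641.5 ft³/s

641 ft³/s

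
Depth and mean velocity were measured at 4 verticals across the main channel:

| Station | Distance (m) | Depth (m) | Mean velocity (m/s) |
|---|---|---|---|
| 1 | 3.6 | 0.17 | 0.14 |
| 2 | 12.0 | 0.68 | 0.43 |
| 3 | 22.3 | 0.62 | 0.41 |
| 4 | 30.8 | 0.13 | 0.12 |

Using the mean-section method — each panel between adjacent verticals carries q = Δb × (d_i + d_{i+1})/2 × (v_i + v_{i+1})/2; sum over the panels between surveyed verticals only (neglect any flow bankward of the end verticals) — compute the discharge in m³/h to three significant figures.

16800 m³/h

Panel 1-2: Δb = 8.4 m, d̄ = (0.17+0.68)/2 = 0.425, v̄ = (0.14+0.43)/2 = 0.285 → q = 8.4×0.425×0.285 = 1.017 m³/s
Panel 2-3: Δb = 10.3 m, d̄ = (0.68+0.62)/2 = 0.65, v̄ = (0.43+0.41)/2 = 0.42 → q = 10.3×0.65×0.42 = 2.812 m³/s
Panel 3-4: Δb = 8.5 m, d̄ = (0.62+0.13)/2 = 0.375, v̄ = (0.41+0.12)/2 = 0.265 → q = 8.5×0.375×0.265 = 0.8447 m³/s
Q = Σ q = 4.674 m³/s
= 4.674 × 3600 = 16830 m³/h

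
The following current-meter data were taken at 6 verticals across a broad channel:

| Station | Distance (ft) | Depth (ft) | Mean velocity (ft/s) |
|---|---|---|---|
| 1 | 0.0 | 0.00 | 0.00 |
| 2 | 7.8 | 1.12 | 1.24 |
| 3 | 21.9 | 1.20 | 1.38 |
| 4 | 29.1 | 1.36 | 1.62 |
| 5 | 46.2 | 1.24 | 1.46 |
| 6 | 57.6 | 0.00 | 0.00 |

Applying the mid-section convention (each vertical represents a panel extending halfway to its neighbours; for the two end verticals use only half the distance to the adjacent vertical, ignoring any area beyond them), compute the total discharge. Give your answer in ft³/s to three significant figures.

w_2 = (21.9 − 0.0)/2 = 10.95 ft; q_2 = 1.24 × 1.12 × 10.95 = 15.21 ft³/s
w_3 = (29.1 − 7.8)/2 = 10.65 ft; q_3 = 1.38 × 1.20 × 10.65 = 17.64 ft³/s
w_4 = (46.2 − 21.9)/2 = 12.15 ft; q_4 = 1.62 × 1.36 × 12.15 = 26.77 ft³/s
w_5 = (57.6 − 29.1)/2 = 14.25 ft; q_5 = 1.46 × 1.24 × 14.25 = 25.80 ft³/s
Stations 1, 6 contribute zero (depth or velocity is 0).
Q = Σ qᵢ = 85.41 ft³/s

85.4 ft³/s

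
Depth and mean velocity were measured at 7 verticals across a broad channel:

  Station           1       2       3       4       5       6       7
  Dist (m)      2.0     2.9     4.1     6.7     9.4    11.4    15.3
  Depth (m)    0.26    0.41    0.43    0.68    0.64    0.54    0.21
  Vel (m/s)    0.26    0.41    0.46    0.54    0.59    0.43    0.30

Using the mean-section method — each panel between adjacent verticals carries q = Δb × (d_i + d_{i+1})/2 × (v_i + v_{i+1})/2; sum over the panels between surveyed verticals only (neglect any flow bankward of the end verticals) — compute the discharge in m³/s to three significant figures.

Panel 1-2: Δb = 0.9 m, d̄ = (0.26+0.41)/2 = 0.335, v̄ = (0.26+0.41)/2 = 0.335 → q = 0.9×0.335×0.335 = 0.1010 m³/s
Panel 2-3: Δb = 1.2 m, d̄ = (0.41+0.43)/2 = 0.42, v̄ = (0.41+0.46)/2 = 0.435 → q = 1.2×0.42×0.435 = 0.2192 m³/s
Panel 3-4: Δb = 2.6 m, d̄ = (0.43+0.68)/2 = 0.555, v̄ = (0.46+0.54)/2 = 0.5 → q = 2.6×0.555×0.5 = 0.7215 m³/s
Panel 4-5: Δb = 2.7 m, d̄ = (0.68+0.64)/2 = 0.66, v̄ = (0.54+0.59)/2 = 0.565 → q = 2.7×0.66×0.565 = 1.007 m³/s
Panel 5-6: Δb = 2 m, d̄ = (0.64+0.54)/2 = 0.59, v̄ = (0.59+0.43)/2 = 0.51 → q = 2×0.59×0.51 = 0.6018 m³/s
Panel 6-7: Δb = 3.9 m, d̄ = (0.54+0.21)/2 = 0.375, v̄ = (0.43+0.30)/2 = 0.365 → q = 3.9×0.375×0.365 = 0.5338 m³/s
Q = Σ q = 3.184 m³/s

3.18 m³/s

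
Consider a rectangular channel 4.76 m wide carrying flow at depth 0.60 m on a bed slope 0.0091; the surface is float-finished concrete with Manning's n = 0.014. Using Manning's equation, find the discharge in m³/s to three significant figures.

A = b·y = 4.76 × 0.60 = 2.856 m²
P = b + 2y = 4.76 + 2×0.60 = 5.960 m
R = A/P = 2.856/5.960 = 0.4792 m
Q = (1/n)·A·R^(2/3)·S^(1/2) = (1/0.014) × 2.856 × 0.4792^(2/3) × 0.0091^(1/2) = 11.92 m³/s

11.9 m³/s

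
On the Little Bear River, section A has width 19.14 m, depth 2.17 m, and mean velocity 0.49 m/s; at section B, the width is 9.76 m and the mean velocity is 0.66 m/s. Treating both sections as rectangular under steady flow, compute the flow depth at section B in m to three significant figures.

Q = A₁V₁ = (19.14×2.17) × 0.49 = 20.35 m³/s
d₂ = Q/(b₂ V₂) = 20.35/(9.76×0.66) = 3.159 m

3.16 m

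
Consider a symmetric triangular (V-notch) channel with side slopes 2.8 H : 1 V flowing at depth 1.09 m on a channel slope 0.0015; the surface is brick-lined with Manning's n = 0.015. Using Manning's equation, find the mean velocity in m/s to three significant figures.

A = z·y² = 2.8×1.09² = 3.327 m²
P = 2y√(1+z²) = 2×1.09×√(1+2.8²) = 6.482 m
R = A/P = 3.327/6.482 = 0.5132 m
Q = (1/n)·A·R^(2/3)·S^(1/2) = (1/0.015) × 3.327 × 0.5132^(2/3) × 0.0015^(1/2) = 5.506 m³/s
V = Q/A = 5.506/3.327 = 1.655 m/s

1.66 m/s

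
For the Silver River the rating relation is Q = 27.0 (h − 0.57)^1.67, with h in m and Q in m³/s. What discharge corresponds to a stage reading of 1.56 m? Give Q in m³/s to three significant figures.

Q = 27.0 × (1.56 − 0.57)^1.67 = 27.0 × 0.99^1.67 = 26.55 m³/s

26.6 m³/s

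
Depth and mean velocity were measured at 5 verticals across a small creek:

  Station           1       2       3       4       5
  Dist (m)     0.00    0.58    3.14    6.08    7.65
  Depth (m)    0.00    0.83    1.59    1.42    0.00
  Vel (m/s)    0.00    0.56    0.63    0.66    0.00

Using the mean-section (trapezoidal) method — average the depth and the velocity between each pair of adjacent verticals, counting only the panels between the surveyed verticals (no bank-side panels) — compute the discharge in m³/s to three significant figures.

5.13 m³/s

Panel 1-2: Δb = 0.58 m, d̄ = (0.00+0.83)/2 = 0.415, v̄ = (0.00+0.56)/2 = 0.28 → q = 0.58×0.415×0.28 = 0.06740 m³/s
Panel 2-3: Δb = 2.56 m, d̄ = (0.83+1.59)/2 = 1.21, v̄ = (0.56+0.63)/2 = 0.595 → q = 2.56×1.21×0.595 = 1.843 m³/s
Panel 3-4: Δb = 2.94 m, d̄ = (1.59+1.42)/2 = 1.505, v̄ = (0.63+0.66)/2 = 0.645 → q = 2.94×1.505×0.645 = 2.854 m³/s
Panel 4-5: Δb = 1.57 m, d̄ = (1.42+0.00)/2 = 0.71, v̄ = (0.66+0.00)/2 = 0.33 → q = 1.57×0.71×0.33 = 0.3679 m³/s
Q = Σ q = 5.132 m³/s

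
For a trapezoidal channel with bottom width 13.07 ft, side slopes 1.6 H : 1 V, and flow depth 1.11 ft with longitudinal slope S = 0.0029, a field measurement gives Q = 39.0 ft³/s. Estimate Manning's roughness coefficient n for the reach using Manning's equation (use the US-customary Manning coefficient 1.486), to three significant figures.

0.0328

A = (b + z·y)·y = (13.07 + 1.6×1.11)×1.11 = 16.48 ft²
P = b + 2y√(1+z²) = 13.07 + 2×1.11×√(1+1.6²) = 17.26 ft
R = A/P = 16.48/17.26 = 0.9548 ft
n = (1.486/Q)·A·R^(2/3)·S^(1/2) = (1.486/39.0) × 16.48 × 0.9697 × 0.05385 = 0.03279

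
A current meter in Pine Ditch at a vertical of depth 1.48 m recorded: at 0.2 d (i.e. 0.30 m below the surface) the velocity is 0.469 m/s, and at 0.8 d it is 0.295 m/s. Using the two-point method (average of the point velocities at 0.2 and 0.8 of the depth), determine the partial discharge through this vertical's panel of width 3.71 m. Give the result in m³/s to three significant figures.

v̄ = (0.469 + 0.295) / 2 = 0.3820 m/s
q = v̄ × d × w = 0.3820 × 1.48 × 3.71 = 2.097 m³/s

2.10 m³/s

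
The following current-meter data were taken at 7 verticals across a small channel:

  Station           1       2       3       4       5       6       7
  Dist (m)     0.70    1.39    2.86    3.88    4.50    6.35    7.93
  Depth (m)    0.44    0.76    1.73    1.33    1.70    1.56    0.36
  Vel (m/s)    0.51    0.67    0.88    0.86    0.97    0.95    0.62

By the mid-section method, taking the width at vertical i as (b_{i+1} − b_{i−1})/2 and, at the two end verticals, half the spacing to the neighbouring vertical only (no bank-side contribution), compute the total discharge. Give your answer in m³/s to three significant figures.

w_1 = (1.39 − 0.70)/2 = 0.345 m; q_1 = 0.51 × 0.44 × 0.345 = 0.07742 m³/s
w_2 = (2.86 − 0.70)/2 = 1.08 m; q_2 = 0.67 × 0.76 × 1.08 = 0.5499 m³/s
w_3 = (3.88 − 1.39)/2 = 1.245 m; q_3 = 0.88 × 1.73 × 1.245 = 1.895 m³/s
w_4 = (4.50 − 2.86)/2 = 0.82 m; q_4 = 0.86 × 1.33 × 0.82 = 0.9379 m³/s
w_5 = (6.35 − 3.88)/2 = 1.235 m; q_5 = 0.97 × 1.70 × 1.235 = 2.037 m³/s
w_6 = (7.93 − 4.50)/2 = 1.715 m; q_6 = 0.95 × 1.56 × 1.715 = 2.542 m³/s
w_7 = (7.93 − 6.35)/2 = 0.79 m; q_7 = 0.62 × 0.36 × 0.79 = 0.1763 m³/s
Q = Σ qᵢ = 8.215 m³/s

8.22 m³/s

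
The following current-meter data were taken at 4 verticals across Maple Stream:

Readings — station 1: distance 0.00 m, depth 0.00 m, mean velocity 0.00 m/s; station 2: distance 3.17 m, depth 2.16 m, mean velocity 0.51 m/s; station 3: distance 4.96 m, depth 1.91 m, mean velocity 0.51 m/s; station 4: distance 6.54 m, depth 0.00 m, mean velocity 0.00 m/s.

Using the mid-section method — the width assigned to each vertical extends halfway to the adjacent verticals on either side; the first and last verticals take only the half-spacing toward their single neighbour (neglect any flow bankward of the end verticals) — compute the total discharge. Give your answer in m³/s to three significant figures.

4.37 m³/s

w_2 = (4.96 − 0.00)/2 = 2.48 m; q_2 = 0.51 × 2.16 × 2.48 = 2.732 m³/s
w_3 = (6.54 − 3.17)/2 = 1.685 m; q_3 = 0.51 × 1.91 × 1.685 = 1.641 m³/s
Stations 1, 4 contribute zero (depth or velocity is 0).
Q = Σ qᵢ = 4.373 m³/s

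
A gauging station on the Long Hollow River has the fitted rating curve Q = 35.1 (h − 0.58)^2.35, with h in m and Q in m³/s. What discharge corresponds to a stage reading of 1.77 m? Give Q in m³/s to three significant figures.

52.8 m³/s

Q = 35.1 × (1.77 − 0.58)^2.35 = 35.1 × 1.19^2.35 = 52.83 m³/s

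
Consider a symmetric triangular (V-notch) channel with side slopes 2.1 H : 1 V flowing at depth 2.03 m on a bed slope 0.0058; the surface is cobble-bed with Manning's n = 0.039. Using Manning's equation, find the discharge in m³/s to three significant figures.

15.9 m³/s

A = z·y² = 2.1×2.03² = 8.654 m²
P = 2y√(1+z²) = 2×2.03×√(1+2.1²) = 9.443 m
R = A/P = 8.654/9.443 = 0.9164 m
Q = (1/n)·A·R^(2/3)·S^(1/2) = (1/0.039) × 8.654 × 0.9164^(2/3) × 0.0058^(1/2) = 15.94 m³/s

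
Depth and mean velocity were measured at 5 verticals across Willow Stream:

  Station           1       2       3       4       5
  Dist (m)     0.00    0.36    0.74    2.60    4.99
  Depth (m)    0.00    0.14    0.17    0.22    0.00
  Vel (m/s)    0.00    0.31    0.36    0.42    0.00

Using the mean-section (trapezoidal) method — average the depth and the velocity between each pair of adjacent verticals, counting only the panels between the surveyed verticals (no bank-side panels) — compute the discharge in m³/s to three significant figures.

Panel 1-2: Δb = 0.36 m, d̄ = (0.00+0.14)/2 = 0.07, v̄ = (0.00+0.31)/2 = 0.155 → q = 0.36×0.07×0.155 = 0.003906 m³/s
Panel 2-3: Δb = 0.38 m, d̄ = (0.14+0.17)/2 = 0.155, v̄ = (0.31+0.36)/2 = 0.335 → q = 0.38×0.155×0.335 = 0.01973 m³/s
Panel 3-4: Δb = 1.86 m, d̄ = (0.17+0.22)/2 = 0.195, v̄ = (0.36+0.42)/2 = 0.39 → q = 1.86×0.195×0.39 = 0.1415 m³/s
Panel 4-5: Δb = 2.39 m, d̄ = (0.22+0.00)/2 = 0.11, v̄ = (0.42+0.00)/2 = 0.21 → q = 2.39×0.11×0.21 = 0.05521 m³/s
Q = Σ q = 0.2203 m³/s

0.220 m³/s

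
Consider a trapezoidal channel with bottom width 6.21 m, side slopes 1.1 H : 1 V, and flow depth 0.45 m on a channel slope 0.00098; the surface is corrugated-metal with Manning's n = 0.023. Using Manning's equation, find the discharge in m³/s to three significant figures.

A = (b + z·y)·y = (6.21 + 1.1×0.45)×0.45 = 3.017 m²
P = b + 2y√(1+z²) = 6.21 + 2×0.45×√(1+1.1²) = 7.548 m
R = A/P = 3.017/7.548 = 0.3997 m
Q = (1/n)·A·R^(2/3)·S^(1/2) = (1/0.023) × 3.017 × 0.3997^(2/3) × 0.00098^(1/2) = 2.229 m³/s

2.23 m³/s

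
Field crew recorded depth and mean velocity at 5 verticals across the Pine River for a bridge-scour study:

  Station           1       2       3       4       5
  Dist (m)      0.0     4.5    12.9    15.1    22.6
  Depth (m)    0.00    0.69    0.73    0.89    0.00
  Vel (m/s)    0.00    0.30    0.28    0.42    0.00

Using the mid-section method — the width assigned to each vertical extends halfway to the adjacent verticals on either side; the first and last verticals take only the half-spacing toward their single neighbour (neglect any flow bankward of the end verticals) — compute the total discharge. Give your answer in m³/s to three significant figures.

4.23 m³/s

w_2 = (12.9 − 0.0)/2 = 6.45 m; q_2 = 0.30 × 0.69 × 6.45 = 1.335 m³/s
w_3 = (15.1 − 4.5)/2 = 5.3 m; q_3 = 0.28 × 0.73 × 5.3 = 1.083 m³/s
w_4 = (22.6 − 12.9)/2 = 4.85 m; q_4 = 0.42 × 0.89 × 4.85 = 1.813 m³/s
Stations 1, 5 contribute zero (depth or velocity is 0).
Q = Σ qᵢ = 4.231 m³/s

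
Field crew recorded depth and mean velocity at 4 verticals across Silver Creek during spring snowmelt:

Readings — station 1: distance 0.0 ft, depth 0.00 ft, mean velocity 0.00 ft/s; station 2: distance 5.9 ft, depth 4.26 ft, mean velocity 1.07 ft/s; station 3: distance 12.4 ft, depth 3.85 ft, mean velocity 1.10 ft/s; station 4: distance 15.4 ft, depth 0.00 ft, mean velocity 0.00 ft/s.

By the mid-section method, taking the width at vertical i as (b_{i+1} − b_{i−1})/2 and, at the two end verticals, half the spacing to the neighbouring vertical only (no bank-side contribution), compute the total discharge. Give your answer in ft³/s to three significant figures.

48.4 ft³/s

w_2 = (12.4 − 0.0)/2 = 6.2 ft; q_2 = 1.07 × 4.26 × 6.2 = 28.26 ft³/s
w_3 = (15.4 − 5.9)/2 = 4.75 ft; q_3 = 1.10 × 3.85 × 4.75 = 20.12 ft³/s
Stations 1, 4 contribute zero (depth or velocity is 0).
Q = Σ qᵢ = 48.38 ft³/s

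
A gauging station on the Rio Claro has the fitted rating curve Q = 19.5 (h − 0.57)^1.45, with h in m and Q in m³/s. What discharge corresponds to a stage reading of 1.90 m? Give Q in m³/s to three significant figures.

29.5 m³/s

Q = 19.5 × (1.90 − 0.57)^1.45 = 19.5 × 1.33^1.45 = 29.49 m³/s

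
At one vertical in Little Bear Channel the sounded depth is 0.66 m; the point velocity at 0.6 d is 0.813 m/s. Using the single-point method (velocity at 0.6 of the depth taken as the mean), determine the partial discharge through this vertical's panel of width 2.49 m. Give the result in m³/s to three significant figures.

1.34 m³/s

v̄ = v₀.₆ = 0.813 m/s
q = v̄ × d × w = 0.8130 × 0.66 × 2.49 = 1.336 m³/s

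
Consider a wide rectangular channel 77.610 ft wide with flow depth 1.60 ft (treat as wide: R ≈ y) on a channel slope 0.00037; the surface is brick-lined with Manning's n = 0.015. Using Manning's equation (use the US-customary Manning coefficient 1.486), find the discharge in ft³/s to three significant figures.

324 ft³/s

A = b·y = 77.610 × 1.60 = 124.2 ft²
Wide channel: R ≈ y = 1.60 ft
Q = (1.486/n)·A·R^(2/3)·S^(1/2) = (1.486/0.015) × 124.2 × 1.600^(2/3) × 0.00037^(1/2) = 323.7 ft³/s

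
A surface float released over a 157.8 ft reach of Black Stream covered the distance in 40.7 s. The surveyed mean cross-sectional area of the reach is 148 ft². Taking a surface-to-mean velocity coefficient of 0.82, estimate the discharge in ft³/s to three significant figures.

471 ft³/s

v_surface = L / t̄ = 157.8 / 40.7 = 3.877 ft/s
v_mean = 0.82 × 3.877 = 3.179 ft/s
Q = A × v_mean = 148 × 3.179 = 470.5 ft³/s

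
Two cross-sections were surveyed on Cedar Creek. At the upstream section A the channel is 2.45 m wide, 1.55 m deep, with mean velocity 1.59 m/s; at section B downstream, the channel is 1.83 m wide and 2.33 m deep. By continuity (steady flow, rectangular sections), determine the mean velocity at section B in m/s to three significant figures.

1.42 m/s

Q = A₁V₁ = (2.45×1.55) × 1.59 = 6.038 m³/s
A₂ = 1.83 × 2.33 = 4.264 m²
V₂ = Q/A₂ = 6.038/4.264 = 1.416 m/s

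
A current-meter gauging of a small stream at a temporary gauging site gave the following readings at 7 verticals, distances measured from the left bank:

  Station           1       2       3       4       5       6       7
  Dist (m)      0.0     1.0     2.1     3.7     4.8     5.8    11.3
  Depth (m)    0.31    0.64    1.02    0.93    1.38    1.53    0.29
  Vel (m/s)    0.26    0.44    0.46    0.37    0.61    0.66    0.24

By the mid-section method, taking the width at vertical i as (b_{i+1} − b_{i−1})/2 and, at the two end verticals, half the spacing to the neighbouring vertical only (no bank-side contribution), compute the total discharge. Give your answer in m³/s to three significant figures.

w_1 = (1.0 − 0.0)/2 = 0.5 m; q_1 = 0.26 × 0.31 × 0.5 = 0.04030 m³/s
w_2 = (2.1 − 0.0)/2 = 1.05 m; q_2 = 0.44 × 0.64 × 1.05 = 0.2957 m³/s
w_3 = (3.7 − 1.0)/2 = 1.35 m; q_3 = 0.46 × 1.02 × 1.35 = 0.6334 m³/s
w_4 = (4.8 − 2.1)/2 = 1.35 m; q_4 = 0.37 × 0.93 × 1.35 = 0.4645 m³/s
w_5 = (5.8 − 3.7)/2 = 1.05 m; q_5 = 0.61 × 1.38 × 1.05 = 0.8839 m³/s
w_6 = (11.3 − 4.8)/2 = 3.25 m; q_6 = 0.66 × 1.53 × 3.25 = 3.282 m³/s
w_7 = (11.3 − 5.8)/2 = 2.75 m; q_7 = 0.24 × 0.29 × 2.75 = 0.1914 m³/s
Q = Σ qᵢ = 5.791 m³/s

5.79 m³/s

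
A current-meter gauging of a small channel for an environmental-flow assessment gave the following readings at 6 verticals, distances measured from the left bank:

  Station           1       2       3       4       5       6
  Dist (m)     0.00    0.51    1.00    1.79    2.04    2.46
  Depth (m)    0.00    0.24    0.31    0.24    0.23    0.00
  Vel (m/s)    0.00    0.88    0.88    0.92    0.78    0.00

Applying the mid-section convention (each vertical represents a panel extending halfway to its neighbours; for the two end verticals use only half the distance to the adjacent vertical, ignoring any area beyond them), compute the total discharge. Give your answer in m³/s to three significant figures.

w_2 = (1.00 − 0.00)/2 = 0.5 m; q_2 = 0.88 × 0.24 × 0.5 = 0.1056 m³/s
w_3 = (1.79 − 0.51)/2 = 0.64 m; q_3 = 0.88 × 0.31 × 0.64 = 0.1746 m³/s
w_4 = (2.04 − 1.00)/2 = 0.52 m; q_4 = 0.92 × 0.24 × 0.52 = 0.1148 m³/s
w_5 = (2.46 − 1.79)/2 = 0.335 m; q_5 = 0.78 × 0.23 × 0.335 = 0.06010 m³/s
Stations 1, 6 contribute zero (depth or velocity is 0).
Q = Σ qᵢ = 0.4551 m³/s

0.455 m³/s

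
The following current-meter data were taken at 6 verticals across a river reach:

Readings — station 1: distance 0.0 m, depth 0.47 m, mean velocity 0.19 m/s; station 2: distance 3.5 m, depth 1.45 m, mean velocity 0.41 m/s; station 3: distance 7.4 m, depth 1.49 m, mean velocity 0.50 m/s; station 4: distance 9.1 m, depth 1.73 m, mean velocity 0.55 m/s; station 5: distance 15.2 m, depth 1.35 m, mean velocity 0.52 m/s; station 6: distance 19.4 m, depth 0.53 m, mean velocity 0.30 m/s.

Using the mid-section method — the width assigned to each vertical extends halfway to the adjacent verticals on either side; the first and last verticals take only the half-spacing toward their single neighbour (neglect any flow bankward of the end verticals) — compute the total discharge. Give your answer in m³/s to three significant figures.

w_1 = (3.5 − 0.0)/2 = 1.75 m; q_1 = 0.19 × 0.47 × 1.75 = 0.1563 m³/s
w_2 = (7.4 − 0.0)/2 = 3.7 m; q_2 = 0.41 × 1.45 × 3.7 = 2.200 m³/s
w_3 = (9.1 − 3.5)/2 = 2.8 m; q_3 = 0.50 × 1.49 × 2.8 = 2.086 m³/s
w_4 = (15.2 − 7.4)/2 = 3.9 m; q_4 = 0.55 × 1.73 × 3.9 = 3.711 m³/s
w_5 = (19.4 − 9.1)/2 = 5.15 m; q_5 = 0.52 × 1.35 × 5.15 = 3.615 m³/s
w_6 = (19.4 − 15.2)/2 = 2.1 m; q_6 = 0.30 × 0.53 × 2.1 = 0.3339 m³/s
Q = Σ qᵢ = 12.10 m³/s

12.1 m³/s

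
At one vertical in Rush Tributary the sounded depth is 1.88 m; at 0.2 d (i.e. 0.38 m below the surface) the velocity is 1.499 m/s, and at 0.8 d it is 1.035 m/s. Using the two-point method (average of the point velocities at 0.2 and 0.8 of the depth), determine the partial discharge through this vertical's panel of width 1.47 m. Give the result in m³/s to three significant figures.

3.50 m³/s

v̄ = (1.499 + 1.035) / 2 = 1.267 m/s
q = v̄ × d × w = 1.267 × 1.88 × 1.47 = 3.501 m³/s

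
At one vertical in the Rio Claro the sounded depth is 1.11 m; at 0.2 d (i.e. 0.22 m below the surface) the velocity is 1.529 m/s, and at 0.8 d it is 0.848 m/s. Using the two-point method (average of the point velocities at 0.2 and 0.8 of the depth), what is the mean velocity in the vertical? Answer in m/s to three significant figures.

1.19 m/s

v̄ = (1.529 + 0.848) / 2 = 1.189 m/s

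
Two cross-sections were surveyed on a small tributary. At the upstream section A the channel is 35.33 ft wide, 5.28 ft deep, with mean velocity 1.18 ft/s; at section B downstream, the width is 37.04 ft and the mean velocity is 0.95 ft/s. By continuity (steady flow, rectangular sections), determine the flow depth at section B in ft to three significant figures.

Q = A₁V₁ = (35.33×5.28) × 1.18 = 220.1 ft³/s
d₂ = Q/(b₂ V₂) = 220.1/(37.04×0.95) = 6.256 ft

6.26 ft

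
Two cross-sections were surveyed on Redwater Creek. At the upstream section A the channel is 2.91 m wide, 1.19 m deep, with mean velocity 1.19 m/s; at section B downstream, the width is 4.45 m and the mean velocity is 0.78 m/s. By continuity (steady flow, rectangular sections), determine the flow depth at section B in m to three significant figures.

Q = A₁V₁ = (2.91×1.19) × 1.19 = 4.121 m³/s
d₂ = Q/(b₂ V₂) = 4.121/(4.45×0.78) = 1.187 m

1.19 m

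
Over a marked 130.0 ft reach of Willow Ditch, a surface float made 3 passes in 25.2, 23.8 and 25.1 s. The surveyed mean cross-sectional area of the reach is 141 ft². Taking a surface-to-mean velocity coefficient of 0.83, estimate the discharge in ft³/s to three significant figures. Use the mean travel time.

616 ft³/s

t̄ = (25.2 + 23.8 + 25.1) / 3 = 24.7 s
v_surface = L / t̄ = 130.0 / 24.7 = 5.263 ft/s
v_mean = 0.83 × 5.263 = 4.368 ft/s
Q = A × v_mean = 141 × 4.368 = 615.9 ft³/s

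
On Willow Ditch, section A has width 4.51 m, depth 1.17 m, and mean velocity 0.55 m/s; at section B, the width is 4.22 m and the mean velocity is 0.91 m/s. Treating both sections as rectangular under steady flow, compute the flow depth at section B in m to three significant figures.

0.756 m

Q = A₁V₁ = (4.51×1.17) × 0.55 = 2.902 m³/s
d₂ = Q/(b₂ V₂) = 2.902/(4.22×0.91) = 0.7557 m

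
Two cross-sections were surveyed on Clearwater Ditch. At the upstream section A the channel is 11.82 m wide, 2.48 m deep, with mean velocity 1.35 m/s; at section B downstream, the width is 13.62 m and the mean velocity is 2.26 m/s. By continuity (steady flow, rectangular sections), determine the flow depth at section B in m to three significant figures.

1.29 m

Q = A₁V₁ = (11.82×2.48) × 1.35 = 39.57 m³/s
d₂ = Q/(b₂ V₂) = 39.57/(13.62×2.26) = 1.286 m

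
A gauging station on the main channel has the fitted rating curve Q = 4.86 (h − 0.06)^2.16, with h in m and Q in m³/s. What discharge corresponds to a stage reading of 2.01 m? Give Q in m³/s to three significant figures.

Q = 4.86 × (2.01 − 0.06)^2.16 = 4.86 × 1.95^2.16 = 20.56 m³/s

20.6 m³/s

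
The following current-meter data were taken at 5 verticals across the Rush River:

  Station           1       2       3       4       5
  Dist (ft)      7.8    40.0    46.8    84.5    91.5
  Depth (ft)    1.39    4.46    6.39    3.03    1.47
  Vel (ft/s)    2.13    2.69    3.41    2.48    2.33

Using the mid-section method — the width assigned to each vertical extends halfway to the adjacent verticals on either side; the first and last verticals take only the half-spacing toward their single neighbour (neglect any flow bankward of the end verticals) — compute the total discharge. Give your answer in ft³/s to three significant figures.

w_1 = (40.0 − 7.8)/2 = 16.1 ft; q_1 = 2.13 × 1.39 × 16.1 = 47.67 ft³/s
w_2 = (46.8 − 7.8)/2 = 19.5 ft; q_2 = 2.69 × 4.46 × 19.5 = 233.9 ft³/s
w_3 = (84.5 − 40.0)/2 = 22.25 ft; q_3 = 3.41 × 6.39 × 22.25 = 484.8 ft³/s
w_4 = (91.5 − 46.8)/2 = 22.35 ft; q_4 = 2.48 × 3.03 × 22.35 = 167.9 ft³/s
w_5 = (91.5 − 84.5)/2 = 3.5 ft; q_5 = 2.33 × 1.47 × 3.5 = 11.99 ft³/s
Q = Σ qᵢ = 946.4 ft³/s

946 ft³/s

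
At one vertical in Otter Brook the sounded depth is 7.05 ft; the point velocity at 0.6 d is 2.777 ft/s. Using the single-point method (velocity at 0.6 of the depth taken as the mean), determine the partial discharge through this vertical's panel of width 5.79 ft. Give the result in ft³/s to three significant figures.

v̄ = v₀.₆ = 2.777 ft/s
q = v̄ × d × w = 2.777 × 7.05 × 5.79 = 113.4 ft³/s

113 ft³/s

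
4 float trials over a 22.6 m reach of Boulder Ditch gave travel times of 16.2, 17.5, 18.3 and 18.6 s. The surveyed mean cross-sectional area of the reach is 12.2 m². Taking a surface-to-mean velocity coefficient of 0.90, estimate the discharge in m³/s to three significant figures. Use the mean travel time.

t̄ = (16.2 + 17.5 + 18.3 + 18.6) / 4 = 17.65 s
v_surface = L / t̄ = 22.6 / 17.65 = 1.280 m/s
v_mean = 0.90 × 1.280 = 1.152 m/s
Q = A × v_mean = 12.2 × 1.152 = 14.06 m³/s

14.1 m³/s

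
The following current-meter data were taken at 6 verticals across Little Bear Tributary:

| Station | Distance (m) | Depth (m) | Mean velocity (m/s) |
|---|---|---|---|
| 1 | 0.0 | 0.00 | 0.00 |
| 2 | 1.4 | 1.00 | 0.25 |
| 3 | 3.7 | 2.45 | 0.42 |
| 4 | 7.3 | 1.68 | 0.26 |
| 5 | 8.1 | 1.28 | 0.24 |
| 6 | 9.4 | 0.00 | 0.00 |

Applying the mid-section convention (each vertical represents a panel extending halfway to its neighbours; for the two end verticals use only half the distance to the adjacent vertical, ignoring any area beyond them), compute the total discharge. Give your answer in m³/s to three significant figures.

w_2 = (3.7 − 0.0)/2 = 1.85 m; q_2 = 0.25 × 1.00 × 1.85 = 0.4625 m³/s
w_3 = (7.3 − 1.4)/2 = 2.95 m; q_3 = 0.42 × 2.45 × 2.95 = 3.036 m³/s
w_4 = (8.1 − 3.7)/2 = 2.2 m; q_4 = 0.26 × 1.68 × 2.2 = 0.9610 m³/s
w_5 = (9.4 − 7.3)/2 = 1.05 m; q_5 = 0.24 × 1.28 × 1.05 = 0.3226 m³/s
Stations 1, 6 contribute zero (depth or velocity is 0).
Q = Σ qᵢ = 4.782 m³/s

4.78 m³/s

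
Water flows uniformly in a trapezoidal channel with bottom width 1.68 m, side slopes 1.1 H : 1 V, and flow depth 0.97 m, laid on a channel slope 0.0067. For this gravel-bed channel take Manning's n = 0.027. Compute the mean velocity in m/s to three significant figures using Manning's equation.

2.12 m/s

A = (b + z·y)·y = (1.68 + 1.1×0.97)×0.97 = 2.665 m²
P = b + 2y√(1+z²) = 1.68 + 2×0.97×√(1+1.1²) = 4.564 m
R = A/P = 2.665/4.564 = 0.5838 m
Q = (1/n)·A·R^(2/3)·S^(1/2) = (1/0.027) × 2.665 × 0.5838^(2/3) × 0.0067^(1/2) = 5.643 m³/s
V = Q/A = 5.643/2.665 = 2.118 m/s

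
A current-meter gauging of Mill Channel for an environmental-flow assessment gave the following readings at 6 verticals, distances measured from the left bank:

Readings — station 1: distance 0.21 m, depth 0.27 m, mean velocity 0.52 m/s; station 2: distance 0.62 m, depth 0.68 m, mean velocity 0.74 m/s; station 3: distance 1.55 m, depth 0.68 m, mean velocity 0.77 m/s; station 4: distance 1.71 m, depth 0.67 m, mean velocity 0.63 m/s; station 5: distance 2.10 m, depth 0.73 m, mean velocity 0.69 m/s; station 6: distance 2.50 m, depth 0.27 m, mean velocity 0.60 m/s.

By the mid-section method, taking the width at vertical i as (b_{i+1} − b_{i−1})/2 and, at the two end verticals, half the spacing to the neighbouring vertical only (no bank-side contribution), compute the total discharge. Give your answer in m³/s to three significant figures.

0.999 m³/s

w_1 = (0.62 − 0.21)/2 = 0.205 m; q_1 = 0.52 × 0.27 × 0.205 = 0.02878 m³/s
w_2 = (1.55 − 0.21)/2 = 0.67 m; q_2 = 0.74 × 0.68 × 0.67 = 0.3371 m³/s
w_3 = (1.71 − 0.62)/2 = 0.545 m; q_3 = 0.77 × 0.68 × 0.545 = 0.2854 m³/s
w_4 = (2.10 − 1.55)/2 = 0.275 m; q_4 = 0.63 × 0.67 × 0.275 = 0.1161 m³/s
w_5 = (2.50 − 1.71)/2 = 0.395 m; q_5 = 0.69 × 0.73 × 0.395 = 0.1990 m³/s
w_6 = (2.50 − 2.10)/2 = 0.2 m; q_6 = 0.60 × 0.27 × 0.2 = 0.03240 m³/s
Q = Σ qᵢ = 0.9987 m³/s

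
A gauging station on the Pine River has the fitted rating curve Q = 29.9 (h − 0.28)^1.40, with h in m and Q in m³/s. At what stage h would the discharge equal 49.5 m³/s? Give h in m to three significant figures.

1.71 m

h − h₀ = (Q/C)^(1/b) = (49.5/29.9)^(1/1.40) = 1.433 m
h = 0.28 + 1.433 = 1.713 m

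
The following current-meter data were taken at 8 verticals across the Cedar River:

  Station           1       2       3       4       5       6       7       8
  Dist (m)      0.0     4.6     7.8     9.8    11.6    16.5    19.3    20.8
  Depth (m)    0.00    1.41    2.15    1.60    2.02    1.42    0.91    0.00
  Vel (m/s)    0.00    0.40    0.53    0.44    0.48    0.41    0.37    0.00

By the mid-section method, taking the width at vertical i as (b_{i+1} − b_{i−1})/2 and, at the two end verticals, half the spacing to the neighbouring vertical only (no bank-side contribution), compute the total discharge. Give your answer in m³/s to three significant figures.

w_2 = (7.8 − 0.0)/2 = 3.9 m; q_2 = 0.40 × 1.41 × 3.9 = 2.200 m³/s
w_3 = (9.8 − 4.6)/2 = 2.6 m; q_3 = 0.53 × 2.15 × 2.6 = 2.963 m³/s
w_4 = (11.6 − 7.8)/2 = 1.9 m; q_4 = 0.44 × 1.60 × 1.9 = 1.338 m³/s
w_5 = (16.5 − 9.8)/2 = 3.35 m; q_5 = 0.48 × 2.02 × 3.35 = 3.248 m³/s
w_6 = (19.3 − 11.6)/2 = 3.85 m; q_6 = 0.41 × 1.42 × 3.85 = 2.241 m³/s
w_7 = (20.8 − 16.5)/2 = 2.15 m; q_7 = 0.37 × 0.91 × 2.15 = 0.7239 m³/s
Stations 1, 8 contribute zero (depth or velocity is 0).
Q = Σ qᵢ = 12.71 m³/s

12.7 m³/s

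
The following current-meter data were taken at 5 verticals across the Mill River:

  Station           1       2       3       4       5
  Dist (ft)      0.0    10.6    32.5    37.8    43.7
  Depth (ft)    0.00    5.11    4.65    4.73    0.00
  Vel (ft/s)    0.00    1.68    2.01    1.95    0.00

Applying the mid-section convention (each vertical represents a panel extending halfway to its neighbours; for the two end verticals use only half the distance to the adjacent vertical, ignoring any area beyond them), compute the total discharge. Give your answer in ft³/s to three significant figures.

w_2 = (32.5 − 0.0)/2 = 16.25 ft; q_2 = 1.68 × 5.11 × 16.25 = 139.5 ft³/s
w_3 = (37.8 − 10.6)/2 = 13.6 ft; q_3 = 2.01 × 4.65 × 13.6 = 127.1 ft³/s
w_4 = (43.7 − 32.5)/2 = 5.6 ft; q_4 = 1.95 × 4.73 × 5.6 = 51.65 ft³/s
Stations 1, 5 contribute zero (depth or velocity is 0).
Q = Σ qᵢ = 318.3 ft³/s

318 ft³/s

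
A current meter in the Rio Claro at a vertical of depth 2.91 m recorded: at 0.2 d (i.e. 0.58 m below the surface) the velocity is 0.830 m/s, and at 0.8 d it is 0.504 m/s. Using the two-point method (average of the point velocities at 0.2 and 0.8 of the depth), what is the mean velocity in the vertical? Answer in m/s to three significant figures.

0.667 m/s

v̄ = (0.830 + 0.504) / 2 = 0.6670 m/s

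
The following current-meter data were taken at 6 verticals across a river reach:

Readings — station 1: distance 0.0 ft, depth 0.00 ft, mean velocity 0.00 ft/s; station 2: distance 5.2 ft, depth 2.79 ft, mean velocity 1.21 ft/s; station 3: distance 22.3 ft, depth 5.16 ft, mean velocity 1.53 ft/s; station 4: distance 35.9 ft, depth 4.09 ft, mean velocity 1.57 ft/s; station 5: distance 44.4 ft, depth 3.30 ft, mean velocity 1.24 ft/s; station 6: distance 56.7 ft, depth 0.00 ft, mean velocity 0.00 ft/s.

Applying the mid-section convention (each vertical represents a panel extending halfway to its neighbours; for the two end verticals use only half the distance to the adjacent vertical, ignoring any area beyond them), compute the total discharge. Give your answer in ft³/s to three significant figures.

w_2 = (22.3 − 0.0)/2 = 11.15 ft; q_2 = 1.21 × 2.79 × 11.15 = 37.64 ft³/s
w_3 = (35.9 − 5.2)/2 = 15.35 ft; q_3 = 1.53 × 5.16 × 15.35 = 121.2 ft³/s
w_4 = (44.4 − 22.3)/2 = 11.05 ft; q_4 = 1.57 × 4.09 × 11.05 = 70.96 ft³/s
w_5 = (56.7 − 35.9)/2 = 10.4 ft; q_5 = 1.24 × 3.30 × 10.4 = 42.56 ft³/s
Stations 1, 6 contribute zero (depth or velocity is 0).
Q = Σ qᵢ = 272.3 ft³/s

272 ft³/s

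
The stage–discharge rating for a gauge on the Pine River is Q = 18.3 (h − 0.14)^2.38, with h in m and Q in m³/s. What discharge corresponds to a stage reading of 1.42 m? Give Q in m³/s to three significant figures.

Q = 18.3 × (1.42 − 0.14)^2.38 = 18.3 × 1.28^2.38 = 32.93 m³/s

32.9 m³/s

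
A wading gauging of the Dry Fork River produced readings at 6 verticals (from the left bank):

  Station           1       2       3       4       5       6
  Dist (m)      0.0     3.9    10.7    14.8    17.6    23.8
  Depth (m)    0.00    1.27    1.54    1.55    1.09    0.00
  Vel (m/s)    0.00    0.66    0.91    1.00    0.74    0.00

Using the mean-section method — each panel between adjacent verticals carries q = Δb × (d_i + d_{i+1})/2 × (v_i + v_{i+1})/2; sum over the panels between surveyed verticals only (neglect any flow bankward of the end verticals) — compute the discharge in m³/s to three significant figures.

Panel 1-2: Δb = 3.9 m, d̄ = (0.00+1.27)/2 = 0.635, v̄ = (0.00+0.66)/2 = 0.33 → q = 3.9×0.635×0.33 = 0.8172 m³/s
Panel 2-3: Δb = 6.8 m, d̄ = (1.27+1.54)/2 = 1.405, v̄ = (0.66+0.91)/2 = 0.785 → q = 6.8×1.405×0.785 = 7.500 m³/s
Panel 3-4: Δb = 4.1 m, d̄ = (1.54+1.55)/2 = 1.545, v̄ = (0.91+1.00)/2 = 0.955 → q = 4.1×1.545×0.955 = 6.049 m³/s
Panel 4-5: Δb = 2.8 m, d̄ = (1.55+1.09)/2 = 1.32, v̄ = (1.00+0.74)/2 = 0.87 → q = 2.8×1.32×0.87 = 3.216 m³/s
Panel 5-6: Δb = 6.2 m, d̄ = (1.09+0.00)/2 = 0.545, v̄ = (0.74+0.00)/2 = 0.37 → q = 6.2×0.545×0.37 = 1.250 m³/s
Q = Σ q = 18.83 m³/s

18.8 m³/s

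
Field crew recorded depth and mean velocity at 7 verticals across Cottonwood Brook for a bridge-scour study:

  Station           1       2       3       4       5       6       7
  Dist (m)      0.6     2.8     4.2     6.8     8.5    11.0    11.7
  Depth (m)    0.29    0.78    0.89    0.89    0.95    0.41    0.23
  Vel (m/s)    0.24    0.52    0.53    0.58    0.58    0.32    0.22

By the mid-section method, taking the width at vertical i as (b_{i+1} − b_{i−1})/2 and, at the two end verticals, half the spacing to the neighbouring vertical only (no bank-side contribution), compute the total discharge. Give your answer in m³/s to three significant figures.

w_1 = (2.8 − 0.6)/2 = 1.1 m; q_1 = 0.24 × 0.29 × 1.1 = 0.07656 m³/s
w_2 = (4.2 − 0.6)/2 = 1.8 m; q_2 = 0.52 × 0.78 × 1.8 = 0.7301 m³/s
w_3 = (6.8 − 2.8)/2 = 2 m; q_3 = 0.53 × 0.89 × 2 = 0.9434 m³/s
w_4 = (8.5 − 4.2)/2 = 2.15 m; q_4 = 0.58 × 0.89 × 2.15 = 1.110 m³/s
w_5 = (11.0 − 6.8)/2 = 2.1 m; q_5 = 0.58 × 0.95 × 2.1 = 1.157 m³/s
w_6 = (11.7 − 8.5)/2 = 1.6 m; q_6 = 0.32 × 0.41 × 1.6 = 0.2099 m³/s
w_7 = (11.7 − 11.0)/2 = 0.35 m; q_7 = 0.22 × 0.23 × 0.35 = 0.01771 m³/s
Q = Σ qᵢ = 4.245 m³/s

4.24 m³/s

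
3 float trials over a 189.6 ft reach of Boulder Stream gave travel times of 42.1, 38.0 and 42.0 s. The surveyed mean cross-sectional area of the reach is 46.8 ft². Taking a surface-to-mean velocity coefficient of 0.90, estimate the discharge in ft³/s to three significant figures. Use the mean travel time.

t̄ = (42.1 + 38.0 + 42.0) / 3 = 40.7 s
v_surface = L / t̄ = 189.6 / 40.7 = 4.658 ft/s
v_mean = 0.90 × 4.658 = 4.193 ft/s
Q = A × v_mean = 46.8 × 4.193 = 196.2 ft³/s

196 ft³/s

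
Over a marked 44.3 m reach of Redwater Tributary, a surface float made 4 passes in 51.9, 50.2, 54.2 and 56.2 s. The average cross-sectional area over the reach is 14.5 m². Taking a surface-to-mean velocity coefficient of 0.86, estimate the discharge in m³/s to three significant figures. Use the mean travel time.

t̄ = (51.9 + 50.2 + 54.2 + 56.2) / 4 = 53.125 s
v_surface = L / t̄ = 44.3 / 53.125 = 0.8339 m/s
v_mean = 0.86 × 0.8339 = 0.7171 m/s
Q = A × v_mean = 14.5 × 0.7171 = 10.40 m³/s

10.4 m³/s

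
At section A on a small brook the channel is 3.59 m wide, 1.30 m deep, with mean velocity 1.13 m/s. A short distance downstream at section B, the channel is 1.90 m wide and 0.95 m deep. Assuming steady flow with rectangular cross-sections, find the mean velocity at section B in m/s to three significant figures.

Q = A₁V₁ = (3.59×1.30) × 1.13 = 5.274 m³/s
A₂ = 1.90 × 0.95 = 1.805 m²
V₂ = Q/A₂ = 5.274/1.805 = 2.922 m/s

2.92 m/s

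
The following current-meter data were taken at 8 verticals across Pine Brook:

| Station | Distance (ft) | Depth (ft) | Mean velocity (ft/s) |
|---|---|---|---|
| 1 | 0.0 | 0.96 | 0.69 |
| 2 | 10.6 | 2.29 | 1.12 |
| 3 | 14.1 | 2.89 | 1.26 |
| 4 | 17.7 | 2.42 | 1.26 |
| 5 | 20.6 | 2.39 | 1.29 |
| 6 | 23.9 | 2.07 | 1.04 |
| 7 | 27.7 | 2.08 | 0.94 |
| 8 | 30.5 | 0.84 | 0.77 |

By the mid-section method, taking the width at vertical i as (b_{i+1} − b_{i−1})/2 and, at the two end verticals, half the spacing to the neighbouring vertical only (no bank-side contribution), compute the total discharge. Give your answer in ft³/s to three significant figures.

69.0 ft³/s

w_1 = (10.6 − 0.0)/2 = 5.3 ft; q_1 = 0.69 × 0.96 × 5.3 = 3.511 ft³/s
w_2 = (14.1 − 0.0)/2 = 7.05 ft; q_2 = 1.12 × 2.29 × 7.05 = 18.08 ft³/s
w_3 = (17.7 − 10.6)/2 = 3.55 ft; q_3 = 1.26 × 2.89 × 3.55 = 12.93 ft³/s
w_4 = (20.6 − 14.1)/2 = 3.25 ft; q_4 = 1.26 × 2.42 × 3.25 = 9.910 ft³/s
w_5 = (23.9 − 17.7)/2 = 3.1 ft; q_5 = 1.29 × 2.39 × 3.1 = 9.558 ft³/s
w_6 = (27.7 − 20.6)/2 = 3.55 ft; q_6 = 1.04 × 2.07 × 3.55 = 7.642 ft³/s
w_7 = (30.5 − 23.9)/2 = 3.3 ft; q_7 = 0.94 × 2.08 × 3.3 = 6.452 ft³/s
w_8 = (30.5 − 27.7)/2 = 1.4 ft; q_8 = 0.77 × 0.84 × 1.4 = 0.9055 ft³/s
Q = Σ qᵢ = 68.99 ft³/s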